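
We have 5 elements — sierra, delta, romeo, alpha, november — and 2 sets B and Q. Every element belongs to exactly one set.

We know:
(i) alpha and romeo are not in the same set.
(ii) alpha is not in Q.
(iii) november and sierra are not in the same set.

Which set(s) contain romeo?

From (ii): alpha ∉ Q.
Only one set left: alpha ∈ B.
(i): romeo ∉ B.
Only one set left: romeo ∈ Q.

romeo: Q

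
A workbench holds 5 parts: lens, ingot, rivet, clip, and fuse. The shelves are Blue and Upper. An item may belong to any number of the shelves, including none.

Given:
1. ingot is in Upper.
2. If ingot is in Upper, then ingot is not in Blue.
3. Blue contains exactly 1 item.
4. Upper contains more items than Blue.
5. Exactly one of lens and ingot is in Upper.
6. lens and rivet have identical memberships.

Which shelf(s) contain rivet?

rivet: none

From (1): ingot ∈ Upper.
(2): ingot ∉ Blue.
(5) (exactly one): lens ∉ Upper.
(6): rivet matches lens: rivet ∉ Upper.
Suppose rivet ∈ Blue: no assignment then satisfies all the clues, so rivet ∉ Blue.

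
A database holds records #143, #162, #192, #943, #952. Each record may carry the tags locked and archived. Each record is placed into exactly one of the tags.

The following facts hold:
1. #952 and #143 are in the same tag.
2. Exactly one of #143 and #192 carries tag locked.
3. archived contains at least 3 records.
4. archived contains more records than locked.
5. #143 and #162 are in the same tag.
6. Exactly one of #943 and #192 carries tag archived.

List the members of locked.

locked = {#192}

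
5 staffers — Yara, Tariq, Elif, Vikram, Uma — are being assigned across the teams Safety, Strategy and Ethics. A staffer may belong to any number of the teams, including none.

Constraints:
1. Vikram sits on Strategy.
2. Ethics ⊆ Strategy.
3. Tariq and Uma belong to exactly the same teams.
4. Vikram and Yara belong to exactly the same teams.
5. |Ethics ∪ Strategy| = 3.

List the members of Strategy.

Strategy = {Elif, Vikram, Yara}

From (1): Vikram ∈ Strategy.
(4): Yara matches Vikram: Yara ∈ Strategy.
Suppose Tariq ∈ Strategy: no assignment then satisfies all the clues, so Tariq ∉ Strategy.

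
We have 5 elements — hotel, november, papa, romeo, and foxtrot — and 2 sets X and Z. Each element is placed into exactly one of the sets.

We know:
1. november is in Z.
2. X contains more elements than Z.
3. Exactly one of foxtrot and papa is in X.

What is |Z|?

From (1): november ∈ Z.
Suppose hotel ∉ X: no assignment then satisfies all the clues, so hotel ∈ X.

2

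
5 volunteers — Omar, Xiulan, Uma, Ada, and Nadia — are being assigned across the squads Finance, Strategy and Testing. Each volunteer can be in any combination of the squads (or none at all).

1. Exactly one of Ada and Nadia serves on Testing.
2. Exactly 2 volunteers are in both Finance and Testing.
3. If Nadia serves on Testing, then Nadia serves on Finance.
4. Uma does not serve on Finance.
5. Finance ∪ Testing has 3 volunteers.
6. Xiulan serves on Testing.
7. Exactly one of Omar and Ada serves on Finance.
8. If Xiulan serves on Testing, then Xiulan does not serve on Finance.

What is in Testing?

Testing = {Nadia, Omar, Xiulan}

From (4): Uma ∉ Finance.
From (6): Xiulan ∈ Testing.
(8): Xiulan ∉ Finance.
Suppose Omar ∉ Testing: no assignment then satisfies all the clues, so Omar ∈ Testing.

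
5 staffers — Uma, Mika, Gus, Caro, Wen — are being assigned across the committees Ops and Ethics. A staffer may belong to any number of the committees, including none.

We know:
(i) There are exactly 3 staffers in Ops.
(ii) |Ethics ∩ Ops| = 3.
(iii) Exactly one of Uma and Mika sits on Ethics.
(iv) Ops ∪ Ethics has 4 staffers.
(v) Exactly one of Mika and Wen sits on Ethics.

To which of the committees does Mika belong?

Mika: none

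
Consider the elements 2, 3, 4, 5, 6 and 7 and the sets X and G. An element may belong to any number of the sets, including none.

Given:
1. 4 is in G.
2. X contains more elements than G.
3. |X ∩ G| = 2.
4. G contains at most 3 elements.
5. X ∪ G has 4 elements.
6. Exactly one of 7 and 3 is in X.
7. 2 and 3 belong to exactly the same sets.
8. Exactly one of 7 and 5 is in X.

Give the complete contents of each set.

X = {2, 3, 4, 5}; G = {4, 5}

From (1): 4 ∈ G.
Suppose 2 ∉ X: no assignment then satisfies all the clues, so 2 ∈ X.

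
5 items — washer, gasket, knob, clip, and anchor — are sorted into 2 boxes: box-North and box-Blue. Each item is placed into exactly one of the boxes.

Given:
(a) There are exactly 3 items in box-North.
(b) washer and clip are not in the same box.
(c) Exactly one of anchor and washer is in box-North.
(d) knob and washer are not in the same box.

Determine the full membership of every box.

box-North = {anchor, clip, knob}; box-Blue = {gasket, washer}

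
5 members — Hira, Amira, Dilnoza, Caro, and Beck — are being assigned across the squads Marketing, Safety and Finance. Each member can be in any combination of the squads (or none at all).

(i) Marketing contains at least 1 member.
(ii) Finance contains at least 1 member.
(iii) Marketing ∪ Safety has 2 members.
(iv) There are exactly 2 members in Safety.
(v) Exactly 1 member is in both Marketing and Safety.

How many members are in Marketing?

1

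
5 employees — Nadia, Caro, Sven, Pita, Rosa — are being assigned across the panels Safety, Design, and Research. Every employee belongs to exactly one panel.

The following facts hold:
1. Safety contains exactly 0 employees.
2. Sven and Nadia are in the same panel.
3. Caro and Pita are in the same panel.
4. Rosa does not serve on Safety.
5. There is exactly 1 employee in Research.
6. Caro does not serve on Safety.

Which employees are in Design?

Design = {Caro, Nadia, Pita, Sven}

From (4): Rosa ∉ Safety.
From (6): Caro ∉ Safety.
(1): Safety already has 0, so the rest are out.
Suppose Nadia ∉ Design: no assignment then satisfies all the clues, so Nadia ∈ Design.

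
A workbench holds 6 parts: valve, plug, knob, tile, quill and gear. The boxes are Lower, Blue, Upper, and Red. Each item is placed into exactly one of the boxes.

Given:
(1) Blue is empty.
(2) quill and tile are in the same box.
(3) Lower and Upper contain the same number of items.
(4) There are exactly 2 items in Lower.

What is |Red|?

2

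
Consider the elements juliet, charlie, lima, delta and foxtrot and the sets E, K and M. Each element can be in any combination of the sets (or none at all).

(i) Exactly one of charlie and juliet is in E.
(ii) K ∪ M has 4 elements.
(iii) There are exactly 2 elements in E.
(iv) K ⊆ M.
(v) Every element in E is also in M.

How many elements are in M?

4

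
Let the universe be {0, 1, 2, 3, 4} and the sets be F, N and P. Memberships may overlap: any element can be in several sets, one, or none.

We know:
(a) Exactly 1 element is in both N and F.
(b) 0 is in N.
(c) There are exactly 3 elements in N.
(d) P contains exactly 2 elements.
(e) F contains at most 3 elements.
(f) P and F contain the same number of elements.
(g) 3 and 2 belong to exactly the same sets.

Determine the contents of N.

N = {0, 2, 3}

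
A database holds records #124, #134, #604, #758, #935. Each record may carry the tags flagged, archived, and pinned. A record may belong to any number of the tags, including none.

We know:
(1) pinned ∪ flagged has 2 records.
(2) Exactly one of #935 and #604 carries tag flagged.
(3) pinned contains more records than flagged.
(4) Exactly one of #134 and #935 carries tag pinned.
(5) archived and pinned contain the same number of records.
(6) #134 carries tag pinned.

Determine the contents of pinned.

pinned = {#134, #604}

From (6): #134 ∈ pinned.
(4) (exactly one): #935 ∉ pinned.
Suppose #124 ∈ pinned: no assignment then satisfies all the clues, so #124 ∉ pinned.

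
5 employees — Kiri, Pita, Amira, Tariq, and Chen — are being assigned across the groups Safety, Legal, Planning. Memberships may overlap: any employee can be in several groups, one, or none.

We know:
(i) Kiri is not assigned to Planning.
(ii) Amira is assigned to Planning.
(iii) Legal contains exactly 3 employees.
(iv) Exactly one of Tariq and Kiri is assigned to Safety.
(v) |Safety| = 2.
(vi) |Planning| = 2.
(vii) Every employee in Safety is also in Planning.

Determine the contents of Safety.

From (i): Kiri ∉ Planning.
From (ii): Amira ∈ Planning.
(vii) contrapositive: Kiri ∉ Safety.
(iv) (exactly one): Tariq ∈ Safety.
(vii) with Tariq ∈ Safety: Tariq ∈ Planning.
(vi): Planning already has 2, so the rest are out.
(vii) contrapositive: Pita ∉ Safety.
(vii) contrapositive: Chen ∉ Safety.
(v): only 2 candidates remain for Safety, so all are in.

Safety = {Amira, Tariq}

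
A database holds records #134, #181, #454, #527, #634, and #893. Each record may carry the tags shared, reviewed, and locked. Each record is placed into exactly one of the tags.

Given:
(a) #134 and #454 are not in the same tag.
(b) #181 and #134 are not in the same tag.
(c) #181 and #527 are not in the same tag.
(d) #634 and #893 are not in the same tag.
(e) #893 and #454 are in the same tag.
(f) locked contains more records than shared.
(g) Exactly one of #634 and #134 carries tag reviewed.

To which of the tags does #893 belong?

#893: locked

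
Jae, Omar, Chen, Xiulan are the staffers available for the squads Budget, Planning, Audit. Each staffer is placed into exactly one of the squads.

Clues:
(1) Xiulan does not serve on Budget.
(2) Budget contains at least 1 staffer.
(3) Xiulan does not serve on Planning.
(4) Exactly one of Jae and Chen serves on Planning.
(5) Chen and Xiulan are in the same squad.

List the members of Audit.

Audit = {Chen, Xiulan}

From (1): Xiulan ∉ Budget.
From (3): Xiulan ∉ Planning.
(5): Chen matches Xiulan: Chen ∉ Budget.
(5): Chen matches Xiulan: Chen ∉ Planning.
Only one squad left: Chen ∈ Audit.
Only one squad left: Xiulan ∈ Audit.
(4) (exactly one): Jae ∈ Planning.
(2): only 1 candidates remain for Budget, so all are in.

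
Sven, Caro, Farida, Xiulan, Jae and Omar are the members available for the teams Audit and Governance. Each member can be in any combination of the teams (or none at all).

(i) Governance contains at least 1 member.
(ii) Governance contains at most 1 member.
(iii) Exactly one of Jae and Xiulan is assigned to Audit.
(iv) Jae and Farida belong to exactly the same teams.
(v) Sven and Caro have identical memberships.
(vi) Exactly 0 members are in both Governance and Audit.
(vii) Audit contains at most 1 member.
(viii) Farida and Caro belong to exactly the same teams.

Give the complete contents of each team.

Audit = {Xiulan}; Governance = {Omar}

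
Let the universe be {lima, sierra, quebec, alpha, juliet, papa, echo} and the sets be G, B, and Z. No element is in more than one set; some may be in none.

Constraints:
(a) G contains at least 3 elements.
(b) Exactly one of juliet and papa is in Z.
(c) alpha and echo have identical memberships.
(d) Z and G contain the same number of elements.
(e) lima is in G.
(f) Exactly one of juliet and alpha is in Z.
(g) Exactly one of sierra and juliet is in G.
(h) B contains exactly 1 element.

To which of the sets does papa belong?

papa: Z

From (e): lima ∈ G.
Suppose papa ∈ G: no assignment then satisfies all the clues, so papa ∉ G.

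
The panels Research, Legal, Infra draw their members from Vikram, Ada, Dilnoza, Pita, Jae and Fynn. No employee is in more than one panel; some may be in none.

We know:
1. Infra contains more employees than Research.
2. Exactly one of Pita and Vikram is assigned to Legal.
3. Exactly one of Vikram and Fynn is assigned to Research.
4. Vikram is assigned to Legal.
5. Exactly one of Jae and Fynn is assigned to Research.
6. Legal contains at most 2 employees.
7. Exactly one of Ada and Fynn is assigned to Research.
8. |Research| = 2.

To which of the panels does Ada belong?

From (4): Vikram ∈ Legal.
(2) (exactly one): Pita ∉ Legal.
(3) (exactly one): Fynn ∈ Research.
(5) (exactly one): Jae ∉ Research.
(7) (exactly one): Ada ∉ Research.
Suppose Ada ∈ Legal: no assignment then satisfies all the clues, so Ada ∉ Legal.

Ada: Infra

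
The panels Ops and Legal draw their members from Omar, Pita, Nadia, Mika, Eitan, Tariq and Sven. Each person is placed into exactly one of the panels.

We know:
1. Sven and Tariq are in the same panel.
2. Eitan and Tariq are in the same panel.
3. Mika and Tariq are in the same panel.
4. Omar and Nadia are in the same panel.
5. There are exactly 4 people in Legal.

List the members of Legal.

Legal = {Eitan, Mika, Sven, Tariq}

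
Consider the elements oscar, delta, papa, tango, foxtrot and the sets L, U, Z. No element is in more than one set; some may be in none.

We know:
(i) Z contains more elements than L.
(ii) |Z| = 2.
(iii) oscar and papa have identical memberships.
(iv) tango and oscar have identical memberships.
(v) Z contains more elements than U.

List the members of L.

L = {}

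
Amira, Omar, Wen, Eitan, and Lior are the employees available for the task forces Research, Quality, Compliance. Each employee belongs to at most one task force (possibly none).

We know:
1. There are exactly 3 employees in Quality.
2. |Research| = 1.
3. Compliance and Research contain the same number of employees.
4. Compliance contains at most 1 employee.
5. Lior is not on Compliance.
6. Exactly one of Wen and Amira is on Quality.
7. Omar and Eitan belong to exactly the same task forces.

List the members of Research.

Research = {Lior}

From (5): Lior ∉ Compliance.
Suppose Amira ∈ Research: no assignment then satisfies all the clues, so Amira ∉ Research.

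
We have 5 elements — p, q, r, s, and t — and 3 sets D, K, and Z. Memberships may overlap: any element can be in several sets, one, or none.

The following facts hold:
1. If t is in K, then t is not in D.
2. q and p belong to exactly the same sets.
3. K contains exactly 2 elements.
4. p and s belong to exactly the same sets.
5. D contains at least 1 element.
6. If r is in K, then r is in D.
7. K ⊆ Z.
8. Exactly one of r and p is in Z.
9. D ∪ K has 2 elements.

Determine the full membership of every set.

D = {r}; K = {r, t}; Z = {r, t}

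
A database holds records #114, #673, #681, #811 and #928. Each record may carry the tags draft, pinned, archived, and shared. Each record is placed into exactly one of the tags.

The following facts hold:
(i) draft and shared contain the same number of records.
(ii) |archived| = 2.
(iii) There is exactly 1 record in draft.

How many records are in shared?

1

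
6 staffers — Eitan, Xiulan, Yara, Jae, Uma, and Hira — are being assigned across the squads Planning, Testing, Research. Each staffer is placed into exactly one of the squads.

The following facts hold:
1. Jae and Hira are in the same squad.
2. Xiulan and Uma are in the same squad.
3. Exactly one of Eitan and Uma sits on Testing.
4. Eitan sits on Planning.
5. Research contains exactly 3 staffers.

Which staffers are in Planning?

Planning = {Eitan}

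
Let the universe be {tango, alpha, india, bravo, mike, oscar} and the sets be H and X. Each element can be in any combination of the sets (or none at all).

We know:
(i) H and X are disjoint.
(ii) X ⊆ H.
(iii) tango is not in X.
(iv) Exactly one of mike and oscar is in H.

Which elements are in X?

X = {}

From (iii): tango ∉ X.
Suppose alpha ∈ X: no assignment then satisfies all the clues, so alpha ∉ X.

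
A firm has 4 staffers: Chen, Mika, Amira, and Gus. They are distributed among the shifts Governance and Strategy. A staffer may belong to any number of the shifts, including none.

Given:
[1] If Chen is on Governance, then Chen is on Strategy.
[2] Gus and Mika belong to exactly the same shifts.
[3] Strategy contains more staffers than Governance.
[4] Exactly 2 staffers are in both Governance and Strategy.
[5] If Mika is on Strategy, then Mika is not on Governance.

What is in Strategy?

Strategy = {Amira, Chen, Gus, Mika}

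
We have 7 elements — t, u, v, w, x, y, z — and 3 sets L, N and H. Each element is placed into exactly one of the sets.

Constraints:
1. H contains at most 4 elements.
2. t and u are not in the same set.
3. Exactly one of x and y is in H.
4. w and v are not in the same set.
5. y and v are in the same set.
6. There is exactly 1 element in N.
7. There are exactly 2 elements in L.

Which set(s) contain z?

z: H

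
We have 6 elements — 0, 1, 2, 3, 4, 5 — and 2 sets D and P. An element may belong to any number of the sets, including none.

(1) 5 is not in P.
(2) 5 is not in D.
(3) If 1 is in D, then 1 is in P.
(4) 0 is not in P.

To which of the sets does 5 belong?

5: none

From (1): 5 ∉ P.
From (2): 5 ∉ D.
From (4): 0 ∉ P.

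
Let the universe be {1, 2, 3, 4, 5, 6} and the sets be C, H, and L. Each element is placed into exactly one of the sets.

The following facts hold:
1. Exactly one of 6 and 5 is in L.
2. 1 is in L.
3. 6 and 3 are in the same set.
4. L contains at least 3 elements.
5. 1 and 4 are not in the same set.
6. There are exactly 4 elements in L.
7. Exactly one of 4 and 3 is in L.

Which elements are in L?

L = {1, 2, 3, 6}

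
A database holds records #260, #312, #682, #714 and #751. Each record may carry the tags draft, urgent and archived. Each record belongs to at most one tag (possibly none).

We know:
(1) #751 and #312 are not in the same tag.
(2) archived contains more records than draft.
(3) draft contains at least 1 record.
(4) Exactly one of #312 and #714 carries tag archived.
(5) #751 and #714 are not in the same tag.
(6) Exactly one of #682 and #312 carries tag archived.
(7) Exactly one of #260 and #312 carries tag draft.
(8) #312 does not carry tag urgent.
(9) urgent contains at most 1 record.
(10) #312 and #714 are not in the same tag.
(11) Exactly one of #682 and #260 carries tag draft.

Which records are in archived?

archived = {#682, #714}

From (8): #312 ∉ urgent.
Suppose #260 ∈ archived: no assignment then satisfies all the clues, so #260 ∉ archived.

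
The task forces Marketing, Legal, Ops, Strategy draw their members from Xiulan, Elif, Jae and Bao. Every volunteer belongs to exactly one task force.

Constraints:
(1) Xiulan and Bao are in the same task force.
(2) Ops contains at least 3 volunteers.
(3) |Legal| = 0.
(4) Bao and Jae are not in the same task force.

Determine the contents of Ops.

(3): Legal already has 0, so the rest are out.
Suppose Xiulan ∉ Ops: no assignment then satisfies all the clues, so Xiulan ∈ Ops.

Ops = {Bao, Elif, Xiulan}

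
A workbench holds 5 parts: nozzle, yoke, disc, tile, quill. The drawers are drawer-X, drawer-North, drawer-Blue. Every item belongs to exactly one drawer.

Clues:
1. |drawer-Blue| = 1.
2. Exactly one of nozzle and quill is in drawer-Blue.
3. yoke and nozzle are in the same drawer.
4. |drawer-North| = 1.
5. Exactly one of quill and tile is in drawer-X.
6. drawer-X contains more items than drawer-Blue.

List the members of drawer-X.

drawer-X = {nozzle, tile, yoke}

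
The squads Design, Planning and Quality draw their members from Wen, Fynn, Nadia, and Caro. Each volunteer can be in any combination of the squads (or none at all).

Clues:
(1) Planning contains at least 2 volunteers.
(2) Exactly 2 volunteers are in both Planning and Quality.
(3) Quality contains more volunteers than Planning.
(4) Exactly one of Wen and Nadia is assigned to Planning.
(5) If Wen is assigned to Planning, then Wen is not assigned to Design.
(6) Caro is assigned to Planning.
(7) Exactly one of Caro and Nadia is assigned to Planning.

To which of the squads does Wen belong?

From (6): Caro ∈ Planning.
(7) (exactly one): Nadia ∉ Planning.
(4) (exactly one): Wen ∈ Planning.
(5): Wen ∉ Design.
Suppose Wen ∉ Quality: no assignment then satisfies all the clues, so Wen ∈ Quality.

Wen: Planning, Quality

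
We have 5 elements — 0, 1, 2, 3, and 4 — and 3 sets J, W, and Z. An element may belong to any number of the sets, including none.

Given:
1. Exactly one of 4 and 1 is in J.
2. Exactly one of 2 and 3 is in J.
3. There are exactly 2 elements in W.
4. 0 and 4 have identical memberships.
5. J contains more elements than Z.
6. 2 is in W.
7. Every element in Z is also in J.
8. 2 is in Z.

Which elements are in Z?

Z = {2}

From (6): 2 ∈ W.
From (8): 2 ∈ Z.
(7) with 2 ∈ Z: 2 ∈ J.
(2) (exactly one): 3 ∉ J.
(7) contrapositive: 3 ∉ Z.
Suppose 0 ∈ Z: no assignment then satisfies all the clues, so 0 ∉ Z.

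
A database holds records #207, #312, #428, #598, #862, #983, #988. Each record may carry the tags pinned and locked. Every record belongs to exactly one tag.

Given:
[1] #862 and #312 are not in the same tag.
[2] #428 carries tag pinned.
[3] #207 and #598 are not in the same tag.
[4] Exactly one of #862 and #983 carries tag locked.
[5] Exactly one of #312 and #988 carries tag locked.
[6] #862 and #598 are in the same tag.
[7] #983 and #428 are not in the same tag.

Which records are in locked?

locked = {#207, #312, #983}

From (2): #428 ∈ pinned.
(7): #983 ∉ pinned.
Only one tag left: #983 ∈ locked.
(4) (exactly one): #862 ∉ locked.
(6): #598 matches #862: #598 ∉ locked.
Only one tag left: #598 ∈ pinned.
Only one tag left: #862 ∈ pinned.
(1): #312 ∉ pinned.
(3): #207 ∉ pinned.
Only one tag left: #207 ∈ locked.
Only one tag left: #312 ∈ locked.
Only one tag left: #988 ∈ pinned.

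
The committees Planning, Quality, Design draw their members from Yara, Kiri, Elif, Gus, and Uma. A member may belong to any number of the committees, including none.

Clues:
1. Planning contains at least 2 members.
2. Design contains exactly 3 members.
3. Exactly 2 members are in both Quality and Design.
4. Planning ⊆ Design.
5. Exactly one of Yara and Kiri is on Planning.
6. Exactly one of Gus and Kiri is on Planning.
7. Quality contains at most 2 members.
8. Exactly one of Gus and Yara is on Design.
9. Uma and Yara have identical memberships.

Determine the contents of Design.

Design = {Elif, Gus, Kiri}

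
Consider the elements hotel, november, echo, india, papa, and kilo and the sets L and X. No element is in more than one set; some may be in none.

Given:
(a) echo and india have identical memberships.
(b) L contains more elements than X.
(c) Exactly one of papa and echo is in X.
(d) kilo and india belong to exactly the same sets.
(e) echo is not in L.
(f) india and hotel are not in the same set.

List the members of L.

L = {hotel, november}

From (e): echo ∉ L.
(a): india matches echo: india ∉ L.
(d): kilo matches india: kilo ∉ L.
Suppose hotel ∉ L: no assignment then satisfies all the clues, so hotel ∈ L.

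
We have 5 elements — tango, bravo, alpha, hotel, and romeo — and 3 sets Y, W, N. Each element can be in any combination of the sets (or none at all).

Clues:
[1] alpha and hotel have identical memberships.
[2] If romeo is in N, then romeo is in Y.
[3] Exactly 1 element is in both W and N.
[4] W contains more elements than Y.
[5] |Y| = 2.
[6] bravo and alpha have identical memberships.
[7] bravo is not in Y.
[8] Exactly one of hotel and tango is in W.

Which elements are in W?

W = {alpha, bravo, hotel, romeo}

From (7): bravo ∉ Y.
(6): alpha matches bravo: alpha ∉ Y.
(1): hotel matches alpha: hotel ∉ Y.
(5): only 2 candidates remain for Y, so all are in.
Suppose tango ∈ W: no assignment then satisfies all the clues, so tango ∉ W.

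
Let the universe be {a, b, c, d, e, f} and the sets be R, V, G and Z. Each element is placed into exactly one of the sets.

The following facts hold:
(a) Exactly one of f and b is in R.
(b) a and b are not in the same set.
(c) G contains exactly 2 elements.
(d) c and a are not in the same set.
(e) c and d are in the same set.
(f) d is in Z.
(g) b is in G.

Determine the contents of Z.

Z = {c, d}

From (f): d ∈ Z.
From (g): b ∈ G.
(a) (exactly one): f ∈ R.
(b): a ∉ G.
(e): c matches d: c ∉ R.
(e): c matches d: c ∉ V.
(e): c matches d: c ∉ G.
(e): c matches d: c ∈ Z.
(c): only 2 candidates remain for G, so all are in.
(d): a ∉ Z.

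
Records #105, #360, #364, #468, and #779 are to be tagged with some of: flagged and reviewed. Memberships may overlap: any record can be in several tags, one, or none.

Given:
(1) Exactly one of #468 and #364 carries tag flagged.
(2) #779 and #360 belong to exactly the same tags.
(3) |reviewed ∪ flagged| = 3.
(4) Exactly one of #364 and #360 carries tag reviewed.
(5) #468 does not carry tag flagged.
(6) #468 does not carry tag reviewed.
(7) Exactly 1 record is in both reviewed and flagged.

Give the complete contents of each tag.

flagged = {#360, #364, #779}; reviewed = {#364}

From (5): #468 ∉ flagged.
From (6): #468 ∉ reviewed.
(1) (exactly one): #364 ∈ flagged.
Suppose #105 ∈ flagged: no assignment then satisfies all the clues, so #105 ∉ flagged.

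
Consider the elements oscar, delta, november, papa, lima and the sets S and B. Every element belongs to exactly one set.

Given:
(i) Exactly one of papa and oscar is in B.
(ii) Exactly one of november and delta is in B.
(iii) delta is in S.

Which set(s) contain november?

From (iii): delta ∈ S.
(ii) (exactly one): november ∈ B.

november: B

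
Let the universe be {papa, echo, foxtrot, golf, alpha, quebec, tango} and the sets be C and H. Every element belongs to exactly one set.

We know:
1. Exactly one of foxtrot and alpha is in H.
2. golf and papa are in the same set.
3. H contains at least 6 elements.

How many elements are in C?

1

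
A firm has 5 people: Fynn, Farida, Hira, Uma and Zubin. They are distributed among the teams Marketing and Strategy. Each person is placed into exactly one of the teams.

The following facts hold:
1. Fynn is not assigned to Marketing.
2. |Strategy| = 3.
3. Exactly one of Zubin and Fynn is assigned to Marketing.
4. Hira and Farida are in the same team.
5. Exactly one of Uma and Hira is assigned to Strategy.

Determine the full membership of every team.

From (1): Fynn ∉ Marketing.
(3) (exactly one): Zubin ∈ Marketing.
Only one team left: Fynn ∈ Strategy.
Suppose Farida ∈ Marketing: no assignment then satisfies all the clues, so Farida ∉ Marketing.

Marketing = {Uma, Zubin}; Strategy = {Farida, Fynn, Hira}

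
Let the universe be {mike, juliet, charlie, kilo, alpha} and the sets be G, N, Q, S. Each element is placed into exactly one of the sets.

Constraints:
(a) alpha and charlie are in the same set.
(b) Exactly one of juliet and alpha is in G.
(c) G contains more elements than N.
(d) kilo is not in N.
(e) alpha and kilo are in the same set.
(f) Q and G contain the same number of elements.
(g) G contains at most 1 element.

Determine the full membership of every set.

G = {juliet}; N = {}; Q = {mike}; S = {alpha, charlie, kilo}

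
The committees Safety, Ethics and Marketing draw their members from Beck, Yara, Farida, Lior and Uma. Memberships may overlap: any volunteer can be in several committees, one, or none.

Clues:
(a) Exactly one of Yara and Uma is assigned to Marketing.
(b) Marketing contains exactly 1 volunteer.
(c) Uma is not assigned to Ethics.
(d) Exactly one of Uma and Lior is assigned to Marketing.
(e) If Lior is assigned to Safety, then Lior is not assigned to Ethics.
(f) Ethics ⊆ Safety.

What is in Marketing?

Marketing = {Uma}

From (c): Uma ∉ Ethics.
Suppose Beck ∈ Marketing: no assignment then satisfies all the clues, so Beck ∉ Marketing.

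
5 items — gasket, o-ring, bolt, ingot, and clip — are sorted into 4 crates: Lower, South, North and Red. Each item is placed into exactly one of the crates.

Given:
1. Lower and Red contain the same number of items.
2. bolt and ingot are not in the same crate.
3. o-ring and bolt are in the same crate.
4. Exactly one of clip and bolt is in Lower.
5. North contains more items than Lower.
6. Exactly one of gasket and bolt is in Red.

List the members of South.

South = {ingot}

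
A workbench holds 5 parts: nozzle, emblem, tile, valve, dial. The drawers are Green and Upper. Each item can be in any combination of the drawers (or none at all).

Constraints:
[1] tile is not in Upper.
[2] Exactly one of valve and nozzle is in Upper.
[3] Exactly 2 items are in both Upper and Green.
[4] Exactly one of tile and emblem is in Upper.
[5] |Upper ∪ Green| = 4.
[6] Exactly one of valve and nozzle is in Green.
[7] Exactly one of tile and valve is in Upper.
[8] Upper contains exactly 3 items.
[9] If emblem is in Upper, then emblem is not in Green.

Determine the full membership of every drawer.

Green = {dial, tile, valve}; Upper = {dial, emblem, valve}

From (1): tile ∉ Upper.
(4) (exactly one): emblem ∈ Upper.
(7) (exactly one): valve ∈ Upper.
(9): emblem ∉ Green.
(2) (exactly one): nozzle ∉ Upper.
(8): only 3 candidates remain for Upper, so all are in.
Suppose nozzle ∈ Green: no assignment then satisfies all the clues, so nozzle ∉ Green.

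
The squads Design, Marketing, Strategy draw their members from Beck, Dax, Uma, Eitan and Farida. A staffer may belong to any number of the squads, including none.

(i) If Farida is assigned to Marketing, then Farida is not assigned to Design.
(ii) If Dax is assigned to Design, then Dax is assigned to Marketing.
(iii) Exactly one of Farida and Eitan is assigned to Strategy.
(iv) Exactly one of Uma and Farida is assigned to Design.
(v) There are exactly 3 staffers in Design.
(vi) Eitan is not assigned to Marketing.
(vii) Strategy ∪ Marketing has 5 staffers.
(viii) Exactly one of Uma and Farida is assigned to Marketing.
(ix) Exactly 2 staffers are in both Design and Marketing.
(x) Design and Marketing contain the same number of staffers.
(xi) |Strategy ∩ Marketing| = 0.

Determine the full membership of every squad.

Design = {Beck, Dax, Uma}; Marketing = {Beck, Dax, Farida}; Strategy = {Eitan, Uma}

From (vi): Eitan ∉ Marketing.
Suppose Beck ∉ Design: no assignment then satisfies all the clues, so Beck ∈ Design.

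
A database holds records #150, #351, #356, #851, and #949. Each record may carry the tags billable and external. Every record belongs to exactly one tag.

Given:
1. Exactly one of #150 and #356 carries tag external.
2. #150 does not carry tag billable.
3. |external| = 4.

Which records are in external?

From (2): #150 ∉ billable.
Only one tag left: #150 ∈ external.
(1) (exactly one): #356 ∉ external.
(3): only 4 candidates remain for external, so all are in.
Only one tag left: #356 ∈ billable.

external = {#150, #351, #851, #949}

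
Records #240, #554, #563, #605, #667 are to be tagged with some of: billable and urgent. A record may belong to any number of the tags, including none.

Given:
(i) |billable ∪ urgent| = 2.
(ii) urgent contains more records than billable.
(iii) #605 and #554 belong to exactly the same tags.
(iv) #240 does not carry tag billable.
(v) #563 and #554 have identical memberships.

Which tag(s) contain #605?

#605: none

From (iv): #240 ∉ billable.
Suppose #605 ∈ billable: no assignment then satisfies all the clues, so #605 ∉ billable.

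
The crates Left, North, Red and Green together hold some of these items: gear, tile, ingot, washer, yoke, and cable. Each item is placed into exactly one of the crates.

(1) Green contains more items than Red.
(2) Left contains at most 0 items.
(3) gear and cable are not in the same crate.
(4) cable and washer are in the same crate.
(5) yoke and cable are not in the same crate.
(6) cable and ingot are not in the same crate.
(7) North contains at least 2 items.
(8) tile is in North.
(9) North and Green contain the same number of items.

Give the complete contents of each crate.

Left = {}; North = {cable, tile, washer}; Red = {}; Green = {gear, ingot, yoke}

From (8): tile ∈ North.
(2): Left already has 0, so the rest are out.
Suppose gear ∈ North: no assignment then satisfies all the clues, so gear ∉ North.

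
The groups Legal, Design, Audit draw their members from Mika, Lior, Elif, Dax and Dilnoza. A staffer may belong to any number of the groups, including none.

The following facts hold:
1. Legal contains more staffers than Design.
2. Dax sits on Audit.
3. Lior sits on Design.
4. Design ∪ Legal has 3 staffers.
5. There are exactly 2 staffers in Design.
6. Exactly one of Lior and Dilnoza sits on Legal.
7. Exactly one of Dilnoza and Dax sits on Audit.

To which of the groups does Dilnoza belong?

Dilnoza: none

From (2): Dax ∈ Audit.
From (3): Lior ∈ Design.
(7) (exactly one): Dilnoza ∉ Audit.
Suppose Dilnoza ∈ Legal: no assignment then satisfies all the clues, so Dilnoza ∉ Legal.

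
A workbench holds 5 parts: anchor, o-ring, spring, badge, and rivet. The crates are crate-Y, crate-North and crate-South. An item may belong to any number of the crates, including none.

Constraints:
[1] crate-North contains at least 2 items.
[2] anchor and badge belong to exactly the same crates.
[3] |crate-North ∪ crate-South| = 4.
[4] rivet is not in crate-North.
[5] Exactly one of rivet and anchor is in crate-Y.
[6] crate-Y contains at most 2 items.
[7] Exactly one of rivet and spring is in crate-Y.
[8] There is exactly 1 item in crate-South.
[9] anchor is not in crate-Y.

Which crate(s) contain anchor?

From (4): rivet ∉ crate-North.
From (9): anchor ∉ crate-Y.
(2): badge matches anchor: badge ∉ crate-Y.
(5) (exactly one): rivet ∈ crate-Y.
(7) (exactly one): spring ∉ crate-Y.
Suppose anchor ∉ crate-North: no assignment then satisfies all the clues, so anchor ∈ crate-North.

anchor: crate-North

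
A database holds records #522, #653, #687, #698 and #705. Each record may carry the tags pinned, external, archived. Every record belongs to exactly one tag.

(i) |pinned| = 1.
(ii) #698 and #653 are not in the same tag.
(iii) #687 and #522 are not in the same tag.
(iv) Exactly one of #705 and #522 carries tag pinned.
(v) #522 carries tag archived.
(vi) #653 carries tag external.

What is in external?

From (v): #522 ∈ archived.
From (vi): #653 ∈ external.
(ii): #698 ∉ external.
(iii): #687 ∉ archived.
(iv) (exactly one): #705 ∈ pinned.
(i): pinned already has 1, so the rest are out.
Only one tag left: #687 ∈ external.
Only one tag left: #698 ∈ archived.

external = {#653, #687}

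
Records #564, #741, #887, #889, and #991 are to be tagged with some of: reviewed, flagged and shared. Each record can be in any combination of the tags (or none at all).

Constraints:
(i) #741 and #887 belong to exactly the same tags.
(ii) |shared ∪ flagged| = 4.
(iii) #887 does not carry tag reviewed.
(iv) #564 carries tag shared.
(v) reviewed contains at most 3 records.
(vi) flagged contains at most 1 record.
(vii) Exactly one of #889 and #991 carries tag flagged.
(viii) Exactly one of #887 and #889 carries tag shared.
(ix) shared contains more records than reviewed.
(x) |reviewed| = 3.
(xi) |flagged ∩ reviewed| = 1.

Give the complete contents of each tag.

From (iii): #887 ∉ reviewed.
From (iv): #564 ∈ shared.
(i): #741 matches #887: #741 ∉ reviewed.
(x): only 3 candidates remain for reviewed, so all are in.
Suppose #564 ∈ flagged: no assignment then satisfies all the clues, so #564 ∉ flagged.

reviewed = {#564, #889, #991}; flagged = {#991}; shared = {#564, #741, #887, #991}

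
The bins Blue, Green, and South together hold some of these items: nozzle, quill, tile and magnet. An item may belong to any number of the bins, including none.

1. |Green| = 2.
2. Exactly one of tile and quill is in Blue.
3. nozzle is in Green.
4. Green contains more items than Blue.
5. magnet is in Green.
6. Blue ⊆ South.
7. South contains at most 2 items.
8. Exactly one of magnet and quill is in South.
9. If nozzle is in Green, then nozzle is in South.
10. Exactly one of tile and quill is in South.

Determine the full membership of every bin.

Blue = {quill}; Green = {magnet, nozzle}; South = {nozzle, quill}

From (3): nozzle ∈ Green.
From (5): magnet ∈ Green.
(1): Green already has 2, so the rest are out.
(9): nozzle ∈ South.
Suppose nozzle ∈ Blue: no assignment then satisfies all the clues, so nozzle ∉ Blue.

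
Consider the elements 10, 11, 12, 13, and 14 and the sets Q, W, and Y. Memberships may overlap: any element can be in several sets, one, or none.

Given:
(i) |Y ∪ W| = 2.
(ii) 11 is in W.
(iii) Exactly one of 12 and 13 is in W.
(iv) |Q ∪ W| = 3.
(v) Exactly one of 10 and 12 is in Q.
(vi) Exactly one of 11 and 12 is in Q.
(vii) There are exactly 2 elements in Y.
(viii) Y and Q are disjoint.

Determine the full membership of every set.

Q = {12}; W = {11, 13}; Y = {11, 13}

From (ii): 11 ∈ W.
Suppose 10 ∈ Q: no assignment then satisfies all the clues, so 10 ∉ Q.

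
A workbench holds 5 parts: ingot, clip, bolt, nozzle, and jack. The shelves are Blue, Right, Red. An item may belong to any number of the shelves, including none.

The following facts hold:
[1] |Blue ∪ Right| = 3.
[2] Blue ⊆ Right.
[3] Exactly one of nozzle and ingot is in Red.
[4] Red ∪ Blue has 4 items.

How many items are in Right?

3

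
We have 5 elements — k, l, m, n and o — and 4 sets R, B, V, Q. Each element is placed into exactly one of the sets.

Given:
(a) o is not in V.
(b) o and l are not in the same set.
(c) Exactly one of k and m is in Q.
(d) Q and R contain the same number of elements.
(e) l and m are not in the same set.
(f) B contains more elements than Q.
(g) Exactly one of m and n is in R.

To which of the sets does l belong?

l: V

From (a): o ∉ V.
Suppose l ∈ R: no assignment then satisfies all the clues, so l ∉ R.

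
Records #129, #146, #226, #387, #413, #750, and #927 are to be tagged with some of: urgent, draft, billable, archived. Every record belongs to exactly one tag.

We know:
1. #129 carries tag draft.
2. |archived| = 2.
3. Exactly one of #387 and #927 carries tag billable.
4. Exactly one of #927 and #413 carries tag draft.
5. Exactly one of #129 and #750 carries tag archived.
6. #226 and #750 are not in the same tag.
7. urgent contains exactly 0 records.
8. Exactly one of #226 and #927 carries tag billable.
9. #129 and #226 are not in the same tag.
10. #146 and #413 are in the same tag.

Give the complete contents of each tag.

urgent = {}; draft = {#129, #146, #413}; billable = {#226, #387}; archived = {#750, #927}

From (1): #129 ∈ draft.
(5) (exactly one): #750 ∈ archived.
(6): #226 ∉ archived.
(7): urgent already has 0, so the rest are out.
(9): #226 ∉ draft.
Only one tag left: #226 ∈ billable.
(8) (exactly one): #927 ∉ billable.
(3) (exactly one): #387 ∈ billable.
Suppose #146 ∉ draft: no assignment then satisfies all the clues, so #146 ∈ draft.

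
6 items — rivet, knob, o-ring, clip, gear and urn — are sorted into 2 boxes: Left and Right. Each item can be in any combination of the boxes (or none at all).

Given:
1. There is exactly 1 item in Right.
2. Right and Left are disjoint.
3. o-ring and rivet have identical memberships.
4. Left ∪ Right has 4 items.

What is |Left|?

3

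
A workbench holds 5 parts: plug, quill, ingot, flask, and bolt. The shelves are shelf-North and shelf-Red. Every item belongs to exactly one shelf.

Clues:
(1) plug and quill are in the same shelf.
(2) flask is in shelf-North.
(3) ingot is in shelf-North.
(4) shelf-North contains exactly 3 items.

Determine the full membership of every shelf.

shelf-North = {bolt, flask, ingot}; shelf-Red = {plug, quill}

From (2): flask ∈ shelf-North.
From (3): ingot ∈ shelf-North.
Suppose plug ∈ shelf-North: no assignment then satisfies all the clues, so plug ∉ shelf-North.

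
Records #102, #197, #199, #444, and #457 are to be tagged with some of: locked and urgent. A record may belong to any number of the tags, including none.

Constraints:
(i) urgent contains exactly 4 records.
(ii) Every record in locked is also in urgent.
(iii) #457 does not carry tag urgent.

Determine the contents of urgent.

urgent = {#102, #197, #199, #444}

From (iii): #457 ∉ urgent.
(i): only 4 candidates remain for urgent, so all are in.
(ii) contrapositive: #457 ∉ locked.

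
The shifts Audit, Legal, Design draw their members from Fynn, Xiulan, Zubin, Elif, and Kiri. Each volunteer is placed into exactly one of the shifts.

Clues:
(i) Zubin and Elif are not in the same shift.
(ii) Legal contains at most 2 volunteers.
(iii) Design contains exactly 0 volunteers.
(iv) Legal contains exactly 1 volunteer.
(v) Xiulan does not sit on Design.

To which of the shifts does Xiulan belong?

Xiulan: Audit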